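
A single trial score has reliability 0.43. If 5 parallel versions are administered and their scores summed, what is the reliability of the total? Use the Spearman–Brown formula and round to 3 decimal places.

ρ_k = kρ / (1 + (k−1)ρ) = 5·0.43 / (1 + 4·0.43) = 2.150 / 2.720 = 0.790.

0.790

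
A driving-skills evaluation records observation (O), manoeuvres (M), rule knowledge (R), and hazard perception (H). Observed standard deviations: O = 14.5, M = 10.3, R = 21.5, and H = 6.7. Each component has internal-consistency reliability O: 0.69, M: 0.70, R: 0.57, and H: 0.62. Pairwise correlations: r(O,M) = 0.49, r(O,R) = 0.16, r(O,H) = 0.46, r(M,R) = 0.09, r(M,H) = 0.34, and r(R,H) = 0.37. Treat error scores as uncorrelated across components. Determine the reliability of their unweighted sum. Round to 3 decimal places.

0.769

Var(O+M+R+H) = 14.5² + 10.3² + 21.5² + 6.7² + 2·[14.5·10.3·0.49 + 14.5·21.5·0.16 + 14.5·6.7·0.46 + 10.3·21.5·0.09 + 10.3·6.7·0.34 + 21.5·6.7·0.37] = 823.48 + 528.886 = 1352.37.
With uncorrelated errors the cross-covariances are all true-score covariance, so they carry over unchanged; only the diagonal terms shrink to ρᵢσᵢ².
True-score variance = [14.5²·0.69 + 10.3²·0.70 + 21.5²·0.57 + 6.7²·0.62] + 528.886 = 510.65 + 528.886 = 1039.54.
Reliability = 1039.54 / 1352.37 = 0.769.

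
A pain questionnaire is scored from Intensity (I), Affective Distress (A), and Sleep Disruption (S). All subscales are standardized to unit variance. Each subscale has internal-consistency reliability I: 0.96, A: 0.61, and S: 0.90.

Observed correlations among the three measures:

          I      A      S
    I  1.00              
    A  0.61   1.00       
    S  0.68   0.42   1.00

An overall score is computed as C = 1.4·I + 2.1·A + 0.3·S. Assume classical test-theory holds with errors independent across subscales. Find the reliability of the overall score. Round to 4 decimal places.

0.8379

Var(C) = 1.4² + 2.1² + 0.3² + 2·[2.94·0.61 + 0.42·0.68 + 0.63·0.42] = 6.46 + 4.6872 = 11.1472.
With uncorrelated errors the cross-covariances are all true-score covariance, so they carry over unchanged; only the diagonal terms shrink to ρᵢσᵢ².
True-score variance = [1.4²·0.96 + 2.1²·0.61 + 0.3²·0.90] + 4.6872 = 4.6527 + 4.6872 = 9.3399.
Reliability = 9.3399 / 11.1472 = 0.8379.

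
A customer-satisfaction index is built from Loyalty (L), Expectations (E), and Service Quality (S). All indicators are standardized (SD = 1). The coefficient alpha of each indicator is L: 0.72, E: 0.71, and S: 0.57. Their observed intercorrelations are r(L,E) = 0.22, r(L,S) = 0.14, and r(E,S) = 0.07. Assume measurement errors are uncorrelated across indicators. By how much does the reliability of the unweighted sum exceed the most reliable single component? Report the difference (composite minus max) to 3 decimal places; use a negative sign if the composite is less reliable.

0.021

Var(sum) = 3 + 0.86 = 3.86; true-score variance = 2 + 0.86 = 2.86; composite reliability = 0.7409.
Max component reliability = 0.7200.
Difference = 0.7409 − 0.7200 = 0.021.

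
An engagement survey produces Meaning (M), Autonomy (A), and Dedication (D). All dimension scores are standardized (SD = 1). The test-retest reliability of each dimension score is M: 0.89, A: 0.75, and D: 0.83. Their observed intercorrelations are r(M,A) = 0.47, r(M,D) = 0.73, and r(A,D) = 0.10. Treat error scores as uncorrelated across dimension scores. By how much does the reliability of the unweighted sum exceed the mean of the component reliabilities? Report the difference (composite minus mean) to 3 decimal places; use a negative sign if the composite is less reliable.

0.082

Var(sum) = 3 + 2.6 = 5.6; true-score variance = 2.47 + 2.6 = 5.07; composite reliability = 0.9054.
Mean component reliability = 0.8233.
Difference = 0.9054 − 0.8233 = 0.082.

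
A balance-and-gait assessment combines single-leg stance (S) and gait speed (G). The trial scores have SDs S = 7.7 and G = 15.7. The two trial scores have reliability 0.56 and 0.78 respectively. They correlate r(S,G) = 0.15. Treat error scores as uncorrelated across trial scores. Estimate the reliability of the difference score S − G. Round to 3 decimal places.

0.702

Var(S−G) = 7.7² + 15.7² − 2·7.7·15.7·0.15 = 305.78 − 36.267 = 269.513.
With uncorrelated errors the cross-covariances are all true-score covariance, so they carry over unchanged; only the diagonal terms shrink to ρᵢσᵢ².
True-score variance = [7.7²·0.56 + 15.7²·0.78] − 36.267 = 225.465 − 36.267 = 189.198.
Reliability = 189.198 / 269.513 = 0.702.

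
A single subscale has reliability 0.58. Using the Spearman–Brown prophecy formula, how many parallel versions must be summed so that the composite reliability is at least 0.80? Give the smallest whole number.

k ≥ ρ*(1−ρ₁)/(ρ₁(1−ρ*)) = 0.80·0.42 / (0.58·0.20) = 2.897.
Smallest integer k = 3.

3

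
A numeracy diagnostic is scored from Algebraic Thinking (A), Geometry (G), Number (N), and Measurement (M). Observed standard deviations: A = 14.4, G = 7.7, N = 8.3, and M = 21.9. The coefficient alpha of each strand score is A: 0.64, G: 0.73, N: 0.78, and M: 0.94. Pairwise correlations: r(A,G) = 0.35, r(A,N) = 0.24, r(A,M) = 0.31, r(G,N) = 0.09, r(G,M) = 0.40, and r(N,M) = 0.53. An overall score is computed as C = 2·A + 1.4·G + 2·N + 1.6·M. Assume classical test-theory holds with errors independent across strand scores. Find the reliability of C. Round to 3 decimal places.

Var(C) = 2²·14.4² + 1.4²·7.7² + 2²·8.3² + 1.6²·21.9² + 2·[2.8·14.4·7.7·0.35 + 4·14.4·8.3·0.24 + 3.2·14.4·21.9·0.31 + 2.8·7.7·8.3·0.09 + 2.24·7.7·21.9·0.40 + 3.2·8.3·21.9·0.53] = 2449.01 + 2023.44 = 4472.45.
Under uncorrelated errors the observed covariances equal the true-score covariances, so only the own-variance terms attenuate.
True-score variance = [2²·14.4²·0.64 + 1.4²·7.7²·0.73 + 2²·8.3²·0.78 + 1.6²·21.9²·0.94] + 2023.44 = 1984.74 + 2023.44 = 4008.18.
Reliability = 4008.18 / 4472.45 = 0.896.

0.896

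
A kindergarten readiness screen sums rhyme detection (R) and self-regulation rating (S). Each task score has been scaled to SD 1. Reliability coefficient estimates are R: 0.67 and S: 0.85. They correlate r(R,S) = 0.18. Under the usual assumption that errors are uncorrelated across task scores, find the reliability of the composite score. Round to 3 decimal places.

Var(R+S) = 2 + 2·[0.18] = 2 + 0.36 = 2.36.
Under uncorrelated errors the observed covariances equal the true-score covariances, so only the own-variance terms attenuate.
True-score variance = [0.67 + 0.85] + 0.36 = 1.52 + 0.36 = 1.88.
Reliability = 1.88 / 2.36 = 0.797.

0.797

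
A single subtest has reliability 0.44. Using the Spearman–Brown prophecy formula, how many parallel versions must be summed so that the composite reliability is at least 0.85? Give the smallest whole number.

k ≥ ρ*(1−ρ₁)/(ρ₁(1−ρ*)) = 0.85·0.56 / (0.44·0.15) = 7.212.
Smallest integer k = 8.

8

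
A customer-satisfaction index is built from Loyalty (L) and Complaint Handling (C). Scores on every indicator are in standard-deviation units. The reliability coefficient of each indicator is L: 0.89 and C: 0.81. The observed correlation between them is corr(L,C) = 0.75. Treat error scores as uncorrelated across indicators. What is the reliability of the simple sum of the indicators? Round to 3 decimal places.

0.914

Var(L+C) = 2 + 2·[0.75] = 2 + 1.5 = 3.5.
Under uncorrelated errors the observed covariances equal the true-score covariances, so only the own-variance terms attenuate.
True-score variance = [0.89 + 0.81] + 1.5 = 1.7 + 1.5 = 3.2.
Reliability = 3.2 / 3.5 = 0.914.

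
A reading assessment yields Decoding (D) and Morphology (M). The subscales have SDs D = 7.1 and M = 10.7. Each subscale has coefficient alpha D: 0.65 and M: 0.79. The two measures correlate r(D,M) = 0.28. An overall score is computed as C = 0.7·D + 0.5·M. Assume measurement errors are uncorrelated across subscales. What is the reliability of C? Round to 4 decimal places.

0.7851

Var(C) = 0.7²·7.1² + 0.5²·10.7² + 2·[0.35·7.1·10.7·0.28] = 53.3234 + 14.8901 = 68.2135.
With uncorrelated errors the cross-covariances are all true-score covariance, so they carry over unchanged; only the diagonal terms shrink to ρᵢσᵢ².
True-score variance = [0.7²·7.1²·0.65 + 0.5²·10.7²·0.79] + 14.8901 = 38.6674 + 14.8901 = 53.5575.
Reliability = 53.5575 / 68.2135 = 0.7851.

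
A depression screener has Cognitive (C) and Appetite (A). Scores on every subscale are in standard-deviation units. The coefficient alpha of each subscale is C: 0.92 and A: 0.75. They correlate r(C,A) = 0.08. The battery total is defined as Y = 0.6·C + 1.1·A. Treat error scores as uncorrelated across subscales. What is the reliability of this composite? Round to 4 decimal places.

0.8023

Var(Y) = 0.6² + 1.1² + 2·[0.66·0.08] = 1.57 + 0.1056 = 1.6756.
Under uncorrelated errors the observed covariances equal the true-score covariances, so only the own-variance terms attenuate.
True-score variance = [0.6²·0.92 + 1.1²·0.75] + 0.1056 = 1.2387 + 0.1056 = 1.3443.
Reliability = 1.3443 / 1.6756 = 0.8023.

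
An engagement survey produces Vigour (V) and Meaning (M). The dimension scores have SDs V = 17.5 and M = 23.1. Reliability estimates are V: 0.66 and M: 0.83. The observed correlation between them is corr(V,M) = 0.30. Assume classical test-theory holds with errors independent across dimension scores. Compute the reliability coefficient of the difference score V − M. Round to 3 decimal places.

0.674

Var(V−M) = 17.5² + 23.1² − 2·17.5·23.1·0.30 = 839.86 − 242.55 = 597.31.
Under uncorrelated errors the observed covariances equal the true-score covariances, so only the own-variance terms attenuate.
True-score variance = [17.5²·0.66 + 23.1²·0.83] − 242.55 = 645.021 − 242.55 = 402.471.
Reliability = 402.471 / 597.31 = 0.674.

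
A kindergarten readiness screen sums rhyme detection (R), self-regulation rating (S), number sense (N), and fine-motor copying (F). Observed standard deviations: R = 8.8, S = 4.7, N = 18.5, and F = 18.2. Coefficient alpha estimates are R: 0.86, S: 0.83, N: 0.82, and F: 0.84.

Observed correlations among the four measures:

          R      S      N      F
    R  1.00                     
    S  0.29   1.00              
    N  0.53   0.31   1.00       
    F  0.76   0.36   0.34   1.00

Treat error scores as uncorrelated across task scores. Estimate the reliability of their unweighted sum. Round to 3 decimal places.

Var(R+S+N+F) = 8.8² + 4.7² + 18.5² + 18.2² + 2·[8.8·4.7·0.29 + 8.8·18.5·0.53 + 8.8·18.2·0.76 + 4.7·18.5·0.31 + 4.7·18.2·0.36 + 18.5·18.2·0.34] = 773.02 + 784.454 = 1557.47.
Because errors are independent across components, Cov(Tᵢ,Tⱼ) = Cov(Xᵢ,Xⱼ); the off-diagonal part of the true-score variance is the same as above.
True-score variance = [8.8²·0.86 + 4.7²·0.83 + 18.5²·0.82 + 18.2²·0.84] + 784.454 = 643.82 + 784.454 = 1428.27.
Reliability = 1428.27 / 1557.47 = 0.917.

0.917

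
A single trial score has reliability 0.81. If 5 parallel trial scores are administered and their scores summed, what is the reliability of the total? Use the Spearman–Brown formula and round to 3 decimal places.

ρ_k = kρ / (1 + (k−1)ρ) = 5·0.81 / (1 + 4·0.81) = 4.050 / 4.240 = 0.955.

0.955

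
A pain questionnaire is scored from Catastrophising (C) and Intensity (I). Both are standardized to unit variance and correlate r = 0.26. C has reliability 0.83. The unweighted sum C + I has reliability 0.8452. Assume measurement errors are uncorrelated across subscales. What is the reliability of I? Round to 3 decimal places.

Var(C+I) = 2 + 2·0.26 = 2.520.
True-score variance = ρ_C + ρ_I + 2·0.26, so 0.8452 = (0.83 + ρ_I + 0.52) / 2.520.
ρ_I = 0.8452·2.520 − 0.83 − 0.52 = 0.780.

0.780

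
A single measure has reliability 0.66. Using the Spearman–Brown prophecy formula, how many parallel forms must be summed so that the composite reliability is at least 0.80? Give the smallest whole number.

k ≥ ρ*(1−ρ₁)/(ρ₁(1−ρ*)) = 0.80·0.34 / (0.66·0.20) = 2.061.
Smallest integer k = 3.

3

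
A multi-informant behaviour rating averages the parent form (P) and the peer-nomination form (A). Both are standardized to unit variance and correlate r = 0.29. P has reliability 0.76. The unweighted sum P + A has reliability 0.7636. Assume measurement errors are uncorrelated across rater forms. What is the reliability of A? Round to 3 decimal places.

Var(P+A) = 2 + 2·0.29 = 2.580.
True-score variance = ρ_P + ρ_A + 2·0.29, so 0.7636 = (0.76 + ρ_A + 0.58) / 2.580.
ρ_A = 0.7636·2.580 − 0.76 − 0.58 = 0.630.

0.630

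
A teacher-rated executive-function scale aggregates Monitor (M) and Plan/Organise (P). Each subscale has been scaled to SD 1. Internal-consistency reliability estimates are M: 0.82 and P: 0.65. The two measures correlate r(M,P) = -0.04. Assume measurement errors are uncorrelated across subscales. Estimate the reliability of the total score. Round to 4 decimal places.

0.7240

Var(M+P) = 2 + 2·[(-0.04)] = 2 − 0.08 = 1.92.
Under uncorrelated errors the observed covariances equal the true-score covariances, so only the own-variance terms attenuate.
True-score variance = [0.82 + 0.65] − 0.08 = 1.47 − 0.08 = 1.39.
Reliability = 1.39 / 1.92 = 0.7240.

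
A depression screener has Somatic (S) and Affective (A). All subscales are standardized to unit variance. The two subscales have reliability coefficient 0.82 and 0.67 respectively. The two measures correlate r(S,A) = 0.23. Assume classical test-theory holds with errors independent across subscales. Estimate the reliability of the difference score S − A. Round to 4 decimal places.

Var(S−A) = 1 + 1 − 2·0.23 = 2 − 0.46 = 1.54.
Because errors are independent across components, Cov(Tᵢ,Tⱼ) = Cov(Xᵢ,Xⱼ); the off-diagonal part of the true-score variance is the same as above.
True-score variance = [0.82 + 0.67] − 0.46 = 1.49 − 0.46 = 1.03.
Reliability = 1.03 / 1.54 = 0.6688.

0.6688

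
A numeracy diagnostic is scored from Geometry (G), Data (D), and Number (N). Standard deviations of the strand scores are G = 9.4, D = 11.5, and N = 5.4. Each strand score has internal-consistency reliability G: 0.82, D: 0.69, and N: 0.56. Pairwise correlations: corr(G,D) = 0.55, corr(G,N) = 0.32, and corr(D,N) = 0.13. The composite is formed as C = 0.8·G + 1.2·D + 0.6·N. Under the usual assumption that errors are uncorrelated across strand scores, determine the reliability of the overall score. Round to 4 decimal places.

Var(C) = 0.8²·9.4² + 1.2²·11.5² + 0.6²·5.4² + 2·[0.96·9.4·11.5·0.55 + 0.48·9.4·5.4·0.32 + 0.72·11.5·5.4·0.13] = 257.488 + 141.372 = 398.86.
Because errors are independent across components, Cov(Tᵢ,Tⱼ) = Cov(Xᵢ,Xⱼ); the off-diagonal part of the true-score variance is the same as above.
True-score variance = [0.8²·9.4²·0.82 + 1.2²·11.5²·0.69 + 0.6²·5.4²·0.56] + 141.372 = 183.654 + 141.372 = 325.026.
Reliability = 325.026 / 398.86 = 0.8149.

0.8149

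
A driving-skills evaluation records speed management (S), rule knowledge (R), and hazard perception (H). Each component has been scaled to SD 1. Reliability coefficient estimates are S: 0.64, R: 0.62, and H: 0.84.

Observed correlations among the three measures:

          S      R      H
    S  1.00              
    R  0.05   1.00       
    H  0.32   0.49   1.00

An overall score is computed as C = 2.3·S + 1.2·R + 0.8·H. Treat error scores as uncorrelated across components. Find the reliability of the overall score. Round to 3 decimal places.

Var(C) = 2.3² + 1.2² + 0.8² + 2·[2.76·0.05 + 1.84·0.32 + 0.96·0.49] = 7.37 + 2.3944 = 9.7644.
With uncorrelated errors the cross-covariances are all true-score covariance, so they carry over unchanged; only the diagonal terms shrink to ρᵢσᵢ².
True-score variance = [2.3²·0.64 + 1.2²·0.62 + 0.8²·0.84] + 2.3944 = 4.816 + 2.3944 = 7.2104.
Reliability = 7.2104 / 9.7644 = 0.738.

0.738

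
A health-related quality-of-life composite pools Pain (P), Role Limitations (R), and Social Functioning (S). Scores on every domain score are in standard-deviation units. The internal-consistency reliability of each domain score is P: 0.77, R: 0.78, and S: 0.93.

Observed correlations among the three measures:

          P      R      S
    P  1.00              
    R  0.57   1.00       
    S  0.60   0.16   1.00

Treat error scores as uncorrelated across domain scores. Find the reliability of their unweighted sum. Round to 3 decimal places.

0.908

Var(P+R+S) = 3 + 2·[0.57 + 0.60 + 0.16] = 3 + 2.66 = 5.66.
With uncorrelated errors the cross-covariances are all true-score covariance, so they carry over unchanged; only the diagonal terms shrink to ρᵢσᵢ².
True-score variance = [0.77 + 0.78 + 0.93] + 2.66 = 2.48 + 2.66 = 5.14.
Reliability = 5.14 / 5.66 = 0.908.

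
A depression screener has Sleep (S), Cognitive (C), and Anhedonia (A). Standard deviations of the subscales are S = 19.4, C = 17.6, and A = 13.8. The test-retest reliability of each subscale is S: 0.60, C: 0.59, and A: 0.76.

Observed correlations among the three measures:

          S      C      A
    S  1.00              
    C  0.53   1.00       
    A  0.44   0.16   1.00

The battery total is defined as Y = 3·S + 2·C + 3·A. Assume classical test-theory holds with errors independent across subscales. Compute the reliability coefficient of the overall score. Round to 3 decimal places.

0.795

Var(Y) = 3²·19.4² + 2²·17.6² + 3²·13.8² + 2·[6·19.4·17.6·0.53 + 9·19.4·13.8·0.44 + 6·17.6·13.8·0.16] = 6340.24 + 4758.23 = 11098.5.
Under uncorrelated errors the observed covariances equal the true-score covariances, so only the own-variance terms attenuate.
True-score variance = [3²·19.4²·0.60 + 2²·17.6²·0.59 + 3²·13.8²·0.76] + 4758.23 = 4065.99 + 4758.23 = 8824.22.
Reliability = 8824.22 / 11098.5 = 0.795.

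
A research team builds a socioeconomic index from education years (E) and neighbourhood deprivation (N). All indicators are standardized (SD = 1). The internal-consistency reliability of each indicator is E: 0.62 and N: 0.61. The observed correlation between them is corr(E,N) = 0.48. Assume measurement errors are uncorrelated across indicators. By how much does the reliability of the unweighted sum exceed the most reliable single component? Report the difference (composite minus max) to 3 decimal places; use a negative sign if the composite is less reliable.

Var(sum) = 2 + 0.96 = 2.96; true-score variance = 1.23 + 0.96 = 2.19; composite reliability = 0.7399.
Max component reliability = 0.6200.
Difference = 0.7399 − 0.6200 = 0.120.

0.120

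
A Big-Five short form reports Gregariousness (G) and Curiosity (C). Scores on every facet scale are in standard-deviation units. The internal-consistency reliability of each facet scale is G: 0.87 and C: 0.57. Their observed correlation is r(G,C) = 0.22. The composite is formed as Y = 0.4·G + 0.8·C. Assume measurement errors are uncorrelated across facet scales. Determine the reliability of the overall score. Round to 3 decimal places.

0.685

Var(Y) = 0.4² + 0.8² + 2·[0.32·0.22] = 0.8 + 0.1408 = 0.9408.
Because errors are independent across components, Cov(Tᵢ,Tⱼ) = Cov(Xᵢ,Xⱼ); the off-diagonal part of the true-score variance is the same as above.
True-score variance = [0.4²·0.87 + 0.8²·0.57] + 0.1408 = 0.504 + 0.1408 = 0.6448.
Reliability = 0.6448 / 0.9408 = 0.685.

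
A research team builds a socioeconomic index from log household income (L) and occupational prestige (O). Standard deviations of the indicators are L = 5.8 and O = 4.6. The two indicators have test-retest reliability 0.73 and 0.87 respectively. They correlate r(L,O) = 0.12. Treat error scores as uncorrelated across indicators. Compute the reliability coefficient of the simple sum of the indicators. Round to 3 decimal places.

Var(L+O) = 5.8² + 4.6² + 2·[5.8·4.6·0.12] = 54.8 + 6.4032 = 61.2032.
Under uncorrelated errors the observed covariances equal the true-score covariances, so only the own-variance terms attenuate.
True-score variance = [5.8²·0.73 + 4.6²·0.87] + 6.4032 = 42.9664 + 6.4032 = 49.3696.
Reliability = 49.3696 / 61.2032 = 0.807.

0.807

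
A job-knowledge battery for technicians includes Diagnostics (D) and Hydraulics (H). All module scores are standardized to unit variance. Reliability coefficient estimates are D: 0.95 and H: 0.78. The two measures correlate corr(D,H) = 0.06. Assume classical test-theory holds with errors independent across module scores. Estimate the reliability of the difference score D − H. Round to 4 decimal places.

0.8564

Var(D−H) = 1 + 1 − 2·0.06 = 2 − 0.12 = 1.88.
Because errors are independent across components, Cov(Tᵢ,Tⱼ) = Cov(Xᵢ,Xⱼ); the off-diagonal part of the true-score variance is the same as above.
True-score variance = [0.95 + 0.78] − 0.12 = 1.73 − 0.12 = 1.61.
Reliability = 1.61 / 1.88 = 0.8564.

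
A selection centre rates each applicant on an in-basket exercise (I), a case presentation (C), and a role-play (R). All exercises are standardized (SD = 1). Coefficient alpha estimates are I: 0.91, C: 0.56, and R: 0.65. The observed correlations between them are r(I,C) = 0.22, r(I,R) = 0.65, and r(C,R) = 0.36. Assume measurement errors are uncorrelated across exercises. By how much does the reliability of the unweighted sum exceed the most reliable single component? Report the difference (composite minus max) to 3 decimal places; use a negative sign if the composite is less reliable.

-0.071

Var(sum) = 3 + 2.46 = 5.46; true-score variance = 2.12 + 2.46 = 4.58; composite reliability = 0.8388.
Max component reliability = 0.9100.
Difference = 0.8388 − 0.9100 = -0.071.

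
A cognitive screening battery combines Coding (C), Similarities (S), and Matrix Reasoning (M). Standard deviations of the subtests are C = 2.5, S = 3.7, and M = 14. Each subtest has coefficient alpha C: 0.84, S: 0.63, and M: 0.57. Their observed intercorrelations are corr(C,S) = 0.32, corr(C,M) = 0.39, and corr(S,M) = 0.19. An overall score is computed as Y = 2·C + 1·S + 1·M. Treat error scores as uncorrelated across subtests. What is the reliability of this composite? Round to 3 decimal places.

0.709

Var(Y) = 2²·2.5² + 3.7² + 14² + 2·[2·2.5·3.7·0.32 + 2·2.5·14·0.39 + 3.7·14·0.19] = 234.69 + 86.124 = 320.814.
With uncorrelated errors the cross-covariances are all true-score covariance, so they carry over unchanged; only the diagonal terms shrink to ρᵢσᵢ².
True-score variance = [2²·2.5²·0.84 + 3.7²·0.63 + 14²·0.57] + 86.124 = 141.345 + 86.124 = 227.469.
Reliability = 227.469 / 320.814 = 0.709.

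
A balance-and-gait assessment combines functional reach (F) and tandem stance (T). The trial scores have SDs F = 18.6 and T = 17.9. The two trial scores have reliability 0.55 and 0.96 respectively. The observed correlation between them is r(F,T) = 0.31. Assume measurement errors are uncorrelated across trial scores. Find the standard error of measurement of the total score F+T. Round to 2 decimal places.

12.98

Var(total) = 666.37 + 206.423 = 872.793.
True-score variance = 497.872 + 206.423 = 704.294, so reliability = 0.8069.
Error variance = 872.793 − 704.294 = 168.498; SEM = √168.498 = 12.98.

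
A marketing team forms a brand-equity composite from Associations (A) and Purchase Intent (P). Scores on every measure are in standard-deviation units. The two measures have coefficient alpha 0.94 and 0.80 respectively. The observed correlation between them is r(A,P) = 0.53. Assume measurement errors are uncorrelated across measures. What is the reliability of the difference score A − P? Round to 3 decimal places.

Var(A−P) = 1 + 1 − 2·0.53 = 2 − 1.06 = 0.94.
Under uncorrelated errors the observed covariances equal the true-score covariances, so only the own-variance terms attenuate.
True-score variance = [0.94 + 0.80] − 1.06 = 1.74 − 1.06 = 0.68.
Reliability = 0.68 / 0.94 = 0.723.

0.723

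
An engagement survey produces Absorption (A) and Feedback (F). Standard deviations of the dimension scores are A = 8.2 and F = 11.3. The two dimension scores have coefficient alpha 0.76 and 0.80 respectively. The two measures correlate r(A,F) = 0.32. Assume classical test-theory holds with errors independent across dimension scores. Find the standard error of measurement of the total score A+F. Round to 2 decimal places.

6.46

Var(total) = 194.93 + 59.3024 = 254.232.
True-score variance = 153.254 + 59.3024 = 212.557, so reliability = 0.8361.
Error variance = 254.232 − 212.557 = 41.6756; SEM = √41.6756 = 6.46.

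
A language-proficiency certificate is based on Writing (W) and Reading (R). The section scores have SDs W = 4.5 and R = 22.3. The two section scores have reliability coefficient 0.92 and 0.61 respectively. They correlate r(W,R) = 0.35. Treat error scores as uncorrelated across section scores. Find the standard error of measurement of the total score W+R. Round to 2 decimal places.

Var(total) = 517.54 + 70.245 = 587.785.
True-score variance = 321.977 + 70.245 = 392.222, so reliability = 0.6673.
Error variance = 587.785 − 392.222 = 195.563; SEM = √195.563 = 13.98.

13.98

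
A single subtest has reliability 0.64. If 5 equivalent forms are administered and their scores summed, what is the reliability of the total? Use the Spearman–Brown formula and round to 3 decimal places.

0.899

ρ_k = kρ / (1 + (k−1)ρ) = 5·0.64 / (1 + 4·0.64) = 3.200 / 3.560 = 0.899.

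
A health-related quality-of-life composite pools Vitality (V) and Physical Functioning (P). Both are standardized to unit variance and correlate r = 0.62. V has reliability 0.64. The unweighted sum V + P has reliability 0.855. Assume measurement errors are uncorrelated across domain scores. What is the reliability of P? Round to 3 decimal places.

Var(V+P) = 2 + 2·0.62 = 3.240.
True-score variance = ρ_V + ρ_P + 2·0.62, so 0.855 = (0.64 + ρ_P + 1.24) / 3.240.
ρ_P = 0.855·3.240 − 0.64 − 1.24 = 0.890.

0.890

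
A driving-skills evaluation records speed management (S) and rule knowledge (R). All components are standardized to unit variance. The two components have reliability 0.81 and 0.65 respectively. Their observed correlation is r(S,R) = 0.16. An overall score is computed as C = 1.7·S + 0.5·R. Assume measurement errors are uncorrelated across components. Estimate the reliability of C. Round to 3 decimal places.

0.813

Var(C) = 1.7² + 0.5² + 2·[0.85·0.16] = 3.14 + 0.272 = 3.412.
Because errors are independent across components, Cov(Tᵢ,Tⱼ) = Cov(Xᵢ,Xⱼ); the off-diagonal part of the true-score variance is the same as above.
True-score variance = [1.7²·0.81 + 0.5²·0.65] + 0.272 = 2.5034 + 0.272 = 2.7754.
Reliability = 2.7754 / 3.412 = 0.813.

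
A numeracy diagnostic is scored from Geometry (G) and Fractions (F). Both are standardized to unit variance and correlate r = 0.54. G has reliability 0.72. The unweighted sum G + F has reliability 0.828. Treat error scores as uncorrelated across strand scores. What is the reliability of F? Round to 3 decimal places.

Var(G+F) = 2 + 2·0.54 = 3.080.
True-score variance = ρ_G + ρ_F + 2·0.54, so 0.828 = (0.72 + ρ_F + 1.08) / 3.080.
ρ_F = 0.828·3.080 − 0.72 − 1.08 = 0.750.

0.750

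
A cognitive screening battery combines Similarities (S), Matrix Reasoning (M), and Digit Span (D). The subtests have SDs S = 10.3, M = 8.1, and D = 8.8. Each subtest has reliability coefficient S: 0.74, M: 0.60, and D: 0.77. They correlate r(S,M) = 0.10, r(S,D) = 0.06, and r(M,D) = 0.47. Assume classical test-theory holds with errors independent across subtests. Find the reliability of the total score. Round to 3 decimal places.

0.792

Var(S+M+D) = 10.3² + 8.1² + 8.8² + 2·[10.3·8.1·0.10 + 10.3·8.8·0.06 + 8.1·8.8·0.47] = 249.14 + 94.566 = 343.706.
Because errors are independent across components, Cov(Tᵢ,Tⱼ) = Cov(Xᵢ,Xⱼ); the off-diagonal part of the true-score variance is the same as above.
True-score variance = [10.3²·0.74 + 8.1²·0.60 + 8.8²·0.77] + 94.566 = 177.501 + 94.566 = 272.067.
Reliability = 272.067 / 343.706 = 0.792.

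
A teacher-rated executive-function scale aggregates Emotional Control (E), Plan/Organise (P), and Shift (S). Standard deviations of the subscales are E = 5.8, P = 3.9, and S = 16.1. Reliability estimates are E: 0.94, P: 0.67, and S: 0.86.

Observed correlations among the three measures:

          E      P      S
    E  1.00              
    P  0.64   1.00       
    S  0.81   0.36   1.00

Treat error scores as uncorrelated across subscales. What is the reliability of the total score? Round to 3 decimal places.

0.919

Var(E+P+S) = 5.8² + 3.9² + 16.1² + 2·[5.8·3.9·0.64 + 5.8·16.1·0.81 + 3.9·16.1·0.36] = 308.06 + 225.438 = 533.498.
Because errors are independent across components, Cov(Tᵢ,Tⱼ) = Cov(Xᵢ,Xⱼ); the off-diagonal part of the true-score variance is the same as above.
True-score variance = [5.8²·0.94 + 3.9²·0.67 + 16.1²·0.86] + 225.438 = 264.733 + 225.438 = 490.171.
Reliability = 490.171 / 533.498 = 0.919.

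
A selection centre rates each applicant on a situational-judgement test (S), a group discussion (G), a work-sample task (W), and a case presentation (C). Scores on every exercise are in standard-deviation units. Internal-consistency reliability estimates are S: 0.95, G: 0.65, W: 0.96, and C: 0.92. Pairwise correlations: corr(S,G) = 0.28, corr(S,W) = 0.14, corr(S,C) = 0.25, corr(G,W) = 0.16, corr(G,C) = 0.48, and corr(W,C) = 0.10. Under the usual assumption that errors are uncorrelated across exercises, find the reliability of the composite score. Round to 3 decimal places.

0.924

Var(S+G+W+C) = 4 + 2·[0.28 + 0.14 + 0.25 + 0.16 + 0.48 + 0.10] = 4 + 2.82 = 6.82.
With uncorrelated errors the cross-covariances are all true-score covariance, so they carry over unchanged; only the diagonal terms shrink to ρᵢσᵢ².
True-score variance = [0.95 + 0.65 + 0.96 + 0.92] + 2.82 = 3.48 + 2.82 = 6.3.
Reliability = 6.3 / 6.82 = 0.924.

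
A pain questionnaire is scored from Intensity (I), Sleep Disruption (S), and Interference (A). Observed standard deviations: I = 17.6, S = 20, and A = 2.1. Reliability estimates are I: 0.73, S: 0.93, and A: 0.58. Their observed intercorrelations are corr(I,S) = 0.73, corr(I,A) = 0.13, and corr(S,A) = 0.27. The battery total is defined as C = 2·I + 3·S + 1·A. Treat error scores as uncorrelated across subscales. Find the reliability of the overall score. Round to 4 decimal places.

0.9266

Var(C) = 2²·17.6² + 3²·20² + 2.1² + 2·[6·17.6·20·0.73 + 2·17.6·2.1·0.13 + 3·20·2.1·0.27] = 4843.45 + 3170.78 = 8014.23.
Under uncorrelated errors the observed covariances equal the true-score covariances, so only the own-variance terms attenuate.
True-score variance = [2²·17.6²·0.73 + 3²·20²·0.93 + 2.1²·0.58] + 3170.78 = 4255.06 + 3170.78 = 7425.84.
Reliability = 7425.84 / 8014.23 = 0.9266.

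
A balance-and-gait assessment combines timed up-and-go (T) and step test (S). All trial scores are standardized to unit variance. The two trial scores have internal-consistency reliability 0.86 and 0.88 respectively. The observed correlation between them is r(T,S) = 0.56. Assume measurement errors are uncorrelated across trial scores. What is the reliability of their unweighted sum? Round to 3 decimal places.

Var(T+S) = 2 + 2·[0.56] = 2 + 1.12 = 3.12.
Because errors are independent across components, Cov(Tᵢ,Tⱼ) = Cov(Xᵢ,Xⱼ); the off-diagonal part of the true-score variance is the same as above.
True-score variance = [0.86 + 0.88] + 1.12 = 1.74 + 1.12 = 2.86.
Reliability = 2.86 / 3.12 = 0.917.

0.917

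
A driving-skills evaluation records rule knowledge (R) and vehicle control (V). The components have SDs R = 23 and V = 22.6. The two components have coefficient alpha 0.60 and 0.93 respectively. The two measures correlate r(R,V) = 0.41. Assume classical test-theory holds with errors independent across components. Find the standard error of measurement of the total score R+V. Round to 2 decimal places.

Var(total) = 1039.76 + 426.236 = 1466.
True-score variance = 792.407 + 426.236 = 1218.64, so reliability = 0.8313.
Error variance = 1466 − 1218.64 = 247.353; SEM = √247.353 = 15.73.

15.73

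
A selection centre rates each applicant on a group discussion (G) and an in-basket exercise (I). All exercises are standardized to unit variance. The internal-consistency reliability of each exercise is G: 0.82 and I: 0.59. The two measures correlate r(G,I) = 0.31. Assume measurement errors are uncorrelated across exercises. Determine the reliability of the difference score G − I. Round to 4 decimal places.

Var(G−I) = 1 + 1 − 2·0.31 = 2 − 0.62 = 1.38.
Under uncorrelated errors the observed covariances equal the true-score covariances, so only the own-variance terms attenuate.
True-score variance = [0.82 + 0.59] − 0.62 = 1.41 − 0.62 = 0.79.
Reliability = 0.79 / 1.38 = 0.5725.

0.5725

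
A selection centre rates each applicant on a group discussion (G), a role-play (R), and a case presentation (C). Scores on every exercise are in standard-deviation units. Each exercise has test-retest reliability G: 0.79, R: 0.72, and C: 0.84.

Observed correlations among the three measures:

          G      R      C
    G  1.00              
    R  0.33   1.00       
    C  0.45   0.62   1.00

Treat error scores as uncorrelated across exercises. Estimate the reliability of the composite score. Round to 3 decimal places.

0.888

Var(G+R+C) = 3 + 2·[0.33 + 0.45 + 0.62] = 3 + 2.8 = 5.8.
Because errors are independent across components, Cov(Tᵢ,Tⱼ) = Cov(Xᵢ,Xⱼ); the off-diagonal part of the true-score variance is the same as above.
True-score variance = [0.79 + 0.72 + 0.84] + 2.8 = 2.35 + 2.8 = 5.15.
Reliability = 5.15 / 5.8 = 0.888.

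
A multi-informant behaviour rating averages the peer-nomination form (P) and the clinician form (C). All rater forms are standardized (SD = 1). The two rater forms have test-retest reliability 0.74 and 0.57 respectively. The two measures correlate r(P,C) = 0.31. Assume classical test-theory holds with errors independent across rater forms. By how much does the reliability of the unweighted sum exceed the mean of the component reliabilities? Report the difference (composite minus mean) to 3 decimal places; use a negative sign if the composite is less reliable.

0.082

Var(sum) = 2 + 0.62 = 2.62; true-score variance = 1.31 + 0.62 = 1.93; composite reliability = 0.7366.
Mean component reliability = 0.6550.
Difference = 0.7366 − 0.6550 = 0.082.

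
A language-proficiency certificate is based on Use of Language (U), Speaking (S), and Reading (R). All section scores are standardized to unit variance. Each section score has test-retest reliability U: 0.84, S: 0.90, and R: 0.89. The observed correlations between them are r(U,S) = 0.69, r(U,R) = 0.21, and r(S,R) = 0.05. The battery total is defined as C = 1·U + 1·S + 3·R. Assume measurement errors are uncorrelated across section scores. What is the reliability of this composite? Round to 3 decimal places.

0.910

Var(C) = 1 + 1 + 3² + 2·[0.69 + 3·0.21 + 3·0.05] = 11 + 2.94 = 13.94.
With uncorrelated errors the cross-covariances are all true-score covariance, so they carry over unchanged; only the diagonal terms shrink to ρᵢσᵢ².
True-score variance = [0.84 + 0.90 + 3²·0.89] + 2.94 = 9.75 + 2.94 = 12.69.
Reliability = 12.69 / 13.94 = 0.910.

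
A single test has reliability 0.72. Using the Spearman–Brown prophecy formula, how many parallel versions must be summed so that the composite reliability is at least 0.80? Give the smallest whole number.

k ≥ ρ*(1−ρ₁)/(ρ₁(1−ρ*)) = 0.80·0.28 / (0.72·0.20) = 1.556.
Smallest integer k = 2.

2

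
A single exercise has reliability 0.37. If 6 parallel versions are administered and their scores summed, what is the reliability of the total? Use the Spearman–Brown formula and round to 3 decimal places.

ρ_k = kρ / (1 + (k−1)ρ) = 6·0.37 / (1 + 5·0.37) = 2.220 / 2.850 = 0.779.

0.779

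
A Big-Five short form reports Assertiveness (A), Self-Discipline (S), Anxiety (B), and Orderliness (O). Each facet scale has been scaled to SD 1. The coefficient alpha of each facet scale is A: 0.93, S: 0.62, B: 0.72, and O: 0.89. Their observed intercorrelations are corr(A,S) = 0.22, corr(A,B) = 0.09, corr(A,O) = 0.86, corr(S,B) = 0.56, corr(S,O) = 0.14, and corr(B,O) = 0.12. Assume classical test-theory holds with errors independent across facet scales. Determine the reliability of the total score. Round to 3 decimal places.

0.895

Var(A+S+B+O) = 4 + 2·[0.22 + 0.09 + 0.86 + 0.56 + 0.14 + 0.12] = 4 + 3.98 = 7.98.
With uncorrelated errors the cross-covariances are all true-score covariance, so they carry over unchanged; only the diagonal terms shrink to ρᵢσᵢ².
True-score variance = [0.93 + 0.62 + 0.72 + 0.89] + 3.98 = 3.16 + 3.98 = 7.14.
Reliability = 7.14 / 7.98 = 0.895.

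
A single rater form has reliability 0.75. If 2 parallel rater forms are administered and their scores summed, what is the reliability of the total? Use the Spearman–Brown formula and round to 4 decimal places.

0.8571

ρ_k = kρ / (1 + (k−1)ρ) = 2·0.75 / (1 + 1·0.75) = 1.500 / 1.750 = 0.8571.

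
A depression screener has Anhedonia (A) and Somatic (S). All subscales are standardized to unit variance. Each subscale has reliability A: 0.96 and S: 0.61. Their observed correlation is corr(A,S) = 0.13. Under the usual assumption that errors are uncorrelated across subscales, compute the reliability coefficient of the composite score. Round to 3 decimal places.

Var(A+S) = 2 + 2·[0.13] = 2 + 0.26 = 2.26.
Because errors are independent across components, Cov(Tᵢ,Tⱼ) = Cov(Xᵢ,Xⱼ); the off-diagonal part of the true-score variance is the same as above.
True-score variance = [0.96 + 0.61] + 0.26 = 1.57 + 0.26 = 1.83.
Reliability = 1.83 / 2.26 = 0.810.

0.810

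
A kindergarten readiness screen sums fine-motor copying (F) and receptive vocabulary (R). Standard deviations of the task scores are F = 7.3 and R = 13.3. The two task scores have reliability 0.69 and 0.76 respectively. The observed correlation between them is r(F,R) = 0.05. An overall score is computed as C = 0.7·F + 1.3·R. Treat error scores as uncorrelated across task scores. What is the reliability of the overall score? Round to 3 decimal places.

0.761

Var(C) = 0.7²·7.3² + 1.3²·13.3² + 2·[0.91·7.3·13.3·0.05] = 325.056 + 8.83519 = 333.891.
Because errors are independent across components, Cov(Tᵢ,Tⱼ) = Cov(Xᵢ,Xⱼ); the off-diagonal part of the true-score variance is the same as above.
True-score variance = [0.7²·7.3²·0.69 + 1.3²·13.3²·0.76] + 8.83519 = 245.215 + 8.83519 = 254.05.
Reliability = 254.05 / 333.891 = 0.761.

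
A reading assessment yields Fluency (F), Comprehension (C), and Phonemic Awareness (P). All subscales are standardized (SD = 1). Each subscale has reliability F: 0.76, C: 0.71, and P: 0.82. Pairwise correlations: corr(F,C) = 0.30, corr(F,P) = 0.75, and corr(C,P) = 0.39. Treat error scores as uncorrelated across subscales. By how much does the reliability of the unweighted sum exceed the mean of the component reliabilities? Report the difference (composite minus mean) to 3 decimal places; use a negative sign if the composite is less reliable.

Var(sum) = 3 + 2.88 = 5.88; true-score variance = 2.29 + 2.88 = 5.17; composite reliability = 0.8793.
Mean component reliability = 0.7633.
Difference = 0.8793 − 0.7633 = 0.116.

0.116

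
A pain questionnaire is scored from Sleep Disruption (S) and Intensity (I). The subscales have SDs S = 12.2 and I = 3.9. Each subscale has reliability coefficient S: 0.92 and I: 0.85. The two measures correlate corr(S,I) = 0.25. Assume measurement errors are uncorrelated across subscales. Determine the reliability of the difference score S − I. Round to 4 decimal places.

Var(S−I) = 12.2² + 3.9² − 2·12.2·3.9·0.25 = 164.05 − 23.79 = 140.26.
Under uncorrelated errors the observed covariances equal the true-score covariances, so only the own-variance terms attenuate.
True-score variance = [12.2²·0.92 + 3.9²·0.85] − 23.79 = 149.861 − 23.79 = 126.071.
Reliability = 126.071 / 140.26 = 0.8988.

0.8988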